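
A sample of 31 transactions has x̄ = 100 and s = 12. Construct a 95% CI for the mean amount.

CI = x̄ ± t*(s/√n) = 100 ± 2.042(12/√31) = (95.6, 104.4)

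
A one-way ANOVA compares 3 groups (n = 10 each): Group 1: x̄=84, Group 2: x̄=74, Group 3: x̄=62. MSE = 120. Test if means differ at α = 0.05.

Grand mean = 73.33. SS_between = 2426.67, MS_between = 1213.33. F = 10.111, F_crit ≈ 3.354. Reject H₀.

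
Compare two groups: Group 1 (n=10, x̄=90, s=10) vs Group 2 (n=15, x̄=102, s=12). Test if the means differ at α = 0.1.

Pooled sp = 11.26. t = -2.611, df = 23. Critical t = ±1.714. Reject H₀.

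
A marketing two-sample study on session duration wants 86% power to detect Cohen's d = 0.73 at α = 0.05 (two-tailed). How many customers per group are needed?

z_{α/2} = 1.96, z_β = Φ⁻¹(0.86) = 1.08. For medium effect (d = 0.73): n per group = 2(z_{α/2} + z_β)²/d² = 2(1.96 + 1.08)²/0.73² = 34.7 → 35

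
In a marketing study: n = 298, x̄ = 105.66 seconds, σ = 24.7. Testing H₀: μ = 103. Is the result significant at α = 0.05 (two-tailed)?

z = (105.66 - 103)/(24.7/√298) = 1.859. Since |z| ≤ 1.96, not significant at α = 0.05.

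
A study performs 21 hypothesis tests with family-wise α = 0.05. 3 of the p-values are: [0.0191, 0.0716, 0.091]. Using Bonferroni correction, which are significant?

Bonferroni α = 0.05/21 = 0.00238. None of the given p-values are significant.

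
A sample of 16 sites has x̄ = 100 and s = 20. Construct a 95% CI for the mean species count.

CI = x̄ ± t*(s/√n) = 100 ± 2.131(20/√16) = (89.34, 110.66)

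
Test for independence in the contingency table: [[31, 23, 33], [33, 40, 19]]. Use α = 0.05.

χ² = 8.286. df = 2, critical = 5.991. Reject H₀. Variables are dependent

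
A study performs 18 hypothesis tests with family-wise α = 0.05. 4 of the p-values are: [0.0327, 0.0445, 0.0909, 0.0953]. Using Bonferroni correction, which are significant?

Bonferroni α = 0.05/18 = 0.00278. None of the given p-values are significant.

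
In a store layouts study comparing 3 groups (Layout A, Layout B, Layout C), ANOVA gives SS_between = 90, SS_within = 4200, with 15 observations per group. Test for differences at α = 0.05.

df_between = 2, df_within = 42. F = MS_between/MS_within = 45.0/100.0 = 0.45. F_crit ≈ 3.22. Fail to reject H₀.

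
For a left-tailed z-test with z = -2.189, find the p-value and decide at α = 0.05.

p = P(Z < -2.189) = Φ(-2.189) ≈ 0.0143. Since p < 0.05, reject H₀ (significant) at α = 0.05.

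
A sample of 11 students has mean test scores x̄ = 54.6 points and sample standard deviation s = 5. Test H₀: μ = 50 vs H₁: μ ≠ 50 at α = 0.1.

t = (x̄ - μ₀)/(s/√n) = (54.6 - 50)/(5/√11) = 3.051. df = 10, critical t = ±1.812. Reject H₀.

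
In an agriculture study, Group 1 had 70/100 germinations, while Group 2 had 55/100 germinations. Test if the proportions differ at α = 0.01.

p̂₁ = 0.7, p̂₂ = 0.55, pooled p̂ = 0.625. z = 2.191. Critical: ±2.576. Fail to reject H₀.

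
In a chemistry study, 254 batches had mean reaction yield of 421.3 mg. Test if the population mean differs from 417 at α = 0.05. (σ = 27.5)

z = (x̄ - μ₀)/(σ/√n) = (421.3 - 417)/(27.5/√254) = 2.492. Critical value: ±1.96. Since |2.492| > 1.96, Reject H₀.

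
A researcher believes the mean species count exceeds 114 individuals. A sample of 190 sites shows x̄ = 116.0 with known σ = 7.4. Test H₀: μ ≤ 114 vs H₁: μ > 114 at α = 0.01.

z = 3.725. Critical value: 2.33. Reject H₀.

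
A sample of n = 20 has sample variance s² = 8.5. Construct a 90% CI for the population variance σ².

df = 19. χ²_{0.05} = 30.144, χ²_{0.95} = 10.117. CI for σ² = ((n-1)s²/χ²_{α/2}, (n-1)s²/χ²_{1-α/2}) = (19·8.5/30.144, 19·8.5/10.117) = (5.36, 15.96)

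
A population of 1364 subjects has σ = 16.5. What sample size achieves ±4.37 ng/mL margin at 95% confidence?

Without FPC: n₀ = (1.96×16.5/4.37)² = 54.767. With FPC: n = n₀N/(n₀+N-1) = 52.7 → n = 53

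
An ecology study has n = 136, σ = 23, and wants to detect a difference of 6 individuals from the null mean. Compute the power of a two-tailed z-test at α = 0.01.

SE = σ/√n = 23/√136 = 1.972. Non-centrality λ = d/SE = 6/1.972 = 3.042. Power ≈ Φ(λ - z_{α/2}) = Φ(3.042 - 2.576) = Φ(0.466) = 0.679.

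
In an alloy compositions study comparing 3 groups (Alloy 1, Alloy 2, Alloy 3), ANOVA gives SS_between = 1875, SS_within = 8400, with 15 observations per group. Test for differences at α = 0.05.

df_between = 2, df_within = 42. F = MS_between/MS_within = 937.5/200.0 = 4.688. F_crit ≈ 3.22. Reject H₀. At least one mean differs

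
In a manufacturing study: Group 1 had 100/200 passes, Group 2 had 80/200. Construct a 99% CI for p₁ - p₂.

p̂₁ = 0.5, p̂₂ = 0.4. Difference = 0.1. CI = (-0.028, 0.228)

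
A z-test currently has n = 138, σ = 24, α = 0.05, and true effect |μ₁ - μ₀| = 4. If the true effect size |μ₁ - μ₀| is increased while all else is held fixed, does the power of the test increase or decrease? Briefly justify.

Power increases: a larger true effect increases the non-centrality λ = |μ₁ - μ₀|/(σ/√n).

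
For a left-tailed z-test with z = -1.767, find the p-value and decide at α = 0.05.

p = P(Z < -1.767) = Φ(-1.767) ≈ 0.0386. Since p < 0.05, reject H₀ (significant) at α = 0.05.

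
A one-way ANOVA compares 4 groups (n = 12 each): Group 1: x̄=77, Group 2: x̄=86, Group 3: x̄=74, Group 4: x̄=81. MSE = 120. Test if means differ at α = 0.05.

Grand mean = 79.5. SS_between = 972.0, MS_between = 324.0. F = 2.7, F_crit ≈ 2.816. Fail to reject H₀.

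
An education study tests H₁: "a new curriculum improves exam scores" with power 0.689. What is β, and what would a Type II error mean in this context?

β = 1 - power = 1 - 0.689 = 0.311. A Type II error is failing to reject H₀ when H₀ is false (false negative) — here, failing to conclude that a new curriculum improves exam scores when in fact it is true. Consequence: keeping the old curriculum when the new one would have helped students.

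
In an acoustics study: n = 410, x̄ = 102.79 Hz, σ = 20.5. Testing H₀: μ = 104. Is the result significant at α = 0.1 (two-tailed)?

z = (102.79 - 104)/(20.5/√410) = -1.195. Since |z| ≤ 1.645, not significant at α = 0.1.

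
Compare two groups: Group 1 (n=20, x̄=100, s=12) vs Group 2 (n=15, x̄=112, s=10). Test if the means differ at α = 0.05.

Pooled sp = 11.2. t = -3.138, df = 33. Critical t = ±2.035. Reject H₀.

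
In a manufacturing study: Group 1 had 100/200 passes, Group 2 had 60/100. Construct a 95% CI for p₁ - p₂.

p̂₁ = 0.5, p̂₂ = 0.6. Difference = -0.1. CI = (-0.218, 0.018)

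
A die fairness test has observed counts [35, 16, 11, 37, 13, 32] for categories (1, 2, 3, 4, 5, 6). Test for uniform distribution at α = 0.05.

Expected = 24 each. χ² = Σ(O-E)²/E = 29.5. df = 5, critical value = 11.07. Reject H₀.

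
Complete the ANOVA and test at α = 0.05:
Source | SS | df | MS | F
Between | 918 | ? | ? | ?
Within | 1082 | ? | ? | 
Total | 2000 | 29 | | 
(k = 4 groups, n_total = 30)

df_between = 3, df_within = 26. MS_between = 306.0, MS_within = 41.62. F = 7.353, F_crit ≈ 2.975. Reject H₀.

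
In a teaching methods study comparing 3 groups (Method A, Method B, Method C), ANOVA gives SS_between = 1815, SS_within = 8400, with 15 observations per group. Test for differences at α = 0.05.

df_between = 2, df_within = 42. F = MS_between/MS_within = 907.5/200.0 = 4.537. F_crit ≈ 3.22. Reject H₀. At least one mean differs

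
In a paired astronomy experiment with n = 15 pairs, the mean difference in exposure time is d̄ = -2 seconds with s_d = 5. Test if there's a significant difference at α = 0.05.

t = d̄/(s_d/√n) = -2/(5/√15) = -1.549. df = 14, critical t = ±2.145. Fail to reject H₀.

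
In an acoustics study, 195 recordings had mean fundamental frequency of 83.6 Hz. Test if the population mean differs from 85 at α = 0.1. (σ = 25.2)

z = (x̄ - μ₀)/(σ/√n) = (83.6 - 85)/(25.2/√195) = -0.776. Critical value: ±1.645. Since |-0.776| ≤ 1.645, Fail to reject H₀.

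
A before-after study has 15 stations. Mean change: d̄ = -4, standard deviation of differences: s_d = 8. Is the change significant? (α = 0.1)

t = d̄/(s_d/√n) = -4/(8/√15) = -1.936. df = 14, critical t = ±1.761. Reject H₀.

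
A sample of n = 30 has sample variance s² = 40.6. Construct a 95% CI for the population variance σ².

df = 29. χ²_{0.025} = 45.722, χ²_{0.975} = 16.047. CI for σ² = ((n-1)s²/χ²_{α/2}, (n-1)s²/χ²_{1-α/2}) = (29·40.6/45.722, 29·40.6/16.047) = (25.75, 73.37)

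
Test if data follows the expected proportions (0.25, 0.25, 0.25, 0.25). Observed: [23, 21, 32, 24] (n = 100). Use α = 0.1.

Expected: [25.0, 25.0, 25.0, 25.0]. χ² = 2.8. df = 3, critical = 6.251. Fail to reject H₀.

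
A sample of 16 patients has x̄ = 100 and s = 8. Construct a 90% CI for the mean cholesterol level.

CI = x̄ ± t*(s/√n) = 100 ± 1.753(8/√16) = (96.49, 103.51)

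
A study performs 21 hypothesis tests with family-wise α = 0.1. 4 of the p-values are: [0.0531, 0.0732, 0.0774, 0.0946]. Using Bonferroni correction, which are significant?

Bonferroni α = 0.1/21 = 0.00476. None of the given p-values are significant.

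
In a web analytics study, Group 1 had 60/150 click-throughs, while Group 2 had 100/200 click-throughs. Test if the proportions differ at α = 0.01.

p̂₁ = 0.4, p̂₂ = 0.5, pooled p̂ = 0.457. z = -1.858. Critical: ±2.576. Fail to reject H₀.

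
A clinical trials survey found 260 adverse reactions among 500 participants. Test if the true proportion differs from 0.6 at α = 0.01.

p̂ = 0.52, p₀ = 0.6. z = (p̂ - p₀)/√(p₀(1-p₀)/n) = -3.651. Critical: ±2.576. Reject H₀.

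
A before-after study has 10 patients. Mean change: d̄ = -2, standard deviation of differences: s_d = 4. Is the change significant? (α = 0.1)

t = d̄/(s_d/√n) = -2/(4/√10) = -1.581. df = 9, critical t = ±1.833. Fail to reject H₀.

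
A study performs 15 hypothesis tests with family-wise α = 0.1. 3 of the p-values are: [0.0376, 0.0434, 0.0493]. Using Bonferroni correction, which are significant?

Bonferroni α = 0.1/15 = 0.00667. None of the given p-values are significant.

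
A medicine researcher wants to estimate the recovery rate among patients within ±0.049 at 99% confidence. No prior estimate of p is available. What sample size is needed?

Conservative approach: use p = 0.5 (maximizes p(1-p) = 0.25). n = z²(0.25)/E² = 2.576²×0.25/0.049² = 690.9 → n = 691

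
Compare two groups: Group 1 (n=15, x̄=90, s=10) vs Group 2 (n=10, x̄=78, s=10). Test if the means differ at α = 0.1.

Pooled sp = 10.0. t = 2.939, df = 23. Critical t = ±1.714. Reject H₀.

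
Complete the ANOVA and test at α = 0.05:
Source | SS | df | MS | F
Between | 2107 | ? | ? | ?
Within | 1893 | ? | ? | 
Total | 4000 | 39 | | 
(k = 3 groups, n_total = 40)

df_between = 2, df_within = 37. MS_between = 1053.5, MS_within = 51.16. F = 20.591, F_crit ≈ 3.252. Reject H₀.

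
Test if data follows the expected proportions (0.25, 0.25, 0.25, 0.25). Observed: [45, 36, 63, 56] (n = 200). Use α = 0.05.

Expected: [50.0, 50.0, 50.0, 50.0]. χ² = 8.52. df = 3, critical = 7.815. Reject H₀.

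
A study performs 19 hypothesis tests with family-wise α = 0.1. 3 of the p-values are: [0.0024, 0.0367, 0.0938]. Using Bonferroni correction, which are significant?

Bonferroni α = 0.1/19 = 0.00526. Significant p-values: [0.0024]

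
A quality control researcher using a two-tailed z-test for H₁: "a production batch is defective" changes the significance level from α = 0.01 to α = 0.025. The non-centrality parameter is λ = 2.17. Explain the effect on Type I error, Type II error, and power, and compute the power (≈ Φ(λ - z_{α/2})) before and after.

Increasing α from 0.01 to 0.025:
• Type I error rate increases (α is the Type I rate by definition).
• Critical value moves from z_{α/2} = 2.576 to 2.241, so power = Φ(λ - z_{α/2}) goes from Φ(2.17 - 2.576) = 0.342 to Φ(2.17 - 2.241) = 0.472.
• Type II error rate β = 1 - power therefore decreases (0.658 → 0.528).
Appropriate when false negatives are costly — here, shipping a defective batch — faulty products reach customers.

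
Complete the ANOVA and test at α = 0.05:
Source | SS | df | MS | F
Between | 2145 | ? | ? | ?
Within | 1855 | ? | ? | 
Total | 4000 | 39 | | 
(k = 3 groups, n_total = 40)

df_between = 2, df_within = 37. MS_between = 1072.5, MS_within = 50.14. F = 21.392, F_crit ≈ 3.252. Reject H₀.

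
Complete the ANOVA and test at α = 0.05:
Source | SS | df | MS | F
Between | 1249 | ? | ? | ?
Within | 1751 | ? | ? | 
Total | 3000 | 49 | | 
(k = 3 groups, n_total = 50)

df_between = 2, df_within = 47. MS_between = 624.5, MS_within = 37.26. F = 16.763, F_crit ≈ 3.195. Reject H₀.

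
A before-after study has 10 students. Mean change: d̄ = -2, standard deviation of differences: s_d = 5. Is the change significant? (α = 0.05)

t = d̄/(s_d/√n) = -2/(5/√10) = -1.265. df = 9, critical t = ±2.262. Fail to reject H₀.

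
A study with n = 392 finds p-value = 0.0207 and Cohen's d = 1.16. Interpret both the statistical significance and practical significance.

Statistically significant (p = 0.0207 < 0.05). Cohen's d = 1.16 indicates a large effect size. Both statistical and practical significance should be considered.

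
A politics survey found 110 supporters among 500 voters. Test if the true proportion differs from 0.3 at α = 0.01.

p̂ = 0.22, p₀ = 0.3. z = (p̂ - p₀)/√(p₀(1-p₀)/n) = -3.904. Critical: ±2.576. Reject H₀.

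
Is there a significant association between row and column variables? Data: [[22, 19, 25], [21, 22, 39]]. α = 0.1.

χ² = 1.594. df = 2, critical = 4.605. Fail to reject H₀. No evidence of dependence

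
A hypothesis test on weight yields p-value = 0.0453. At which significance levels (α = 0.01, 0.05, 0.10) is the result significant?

p = 0.0453. Significant at: α = 0.05, 0.1.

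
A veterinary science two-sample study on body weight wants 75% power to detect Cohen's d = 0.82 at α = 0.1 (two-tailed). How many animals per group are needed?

z_{α/2} = 1.645, z_β = Φ⁻¹(0.75) = 0.674. For large effect (d = 0.82): n per group = 2(z_{α/2} + z_β)²/d² = 2(1.645 + 0.674)²/0.82² = 16.0 → 16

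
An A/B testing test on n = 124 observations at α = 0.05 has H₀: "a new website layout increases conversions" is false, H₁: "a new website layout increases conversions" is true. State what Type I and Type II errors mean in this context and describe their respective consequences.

Type I (false positive): concluding that a new website layout increases conversions when it is not — rolling out a layout that doesn't actually help — wasted engineering effort. Type II (false negative): failing to conclude that a new website layout increases conversions when it is — discarding a layout that would have improved conversions — lost revenue. Which is costlier depends on domain priorities and is a judgement call rather than a statistical fact.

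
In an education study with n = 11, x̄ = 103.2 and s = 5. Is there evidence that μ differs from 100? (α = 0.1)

t = (x̄ - μ₀)/(s/√n) = (103.2 - 100)/(5/√11) = 2.123. df = 10, critical t = ±1.812. Reject H₀.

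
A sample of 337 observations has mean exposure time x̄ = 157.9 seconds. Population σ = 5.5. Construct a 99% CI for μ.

CI = x̄ ± z*(σ/√n) = 157.9 ± 2.576(5.5/√337) = 157.9 ± 0.77 = (157.13, 158.67)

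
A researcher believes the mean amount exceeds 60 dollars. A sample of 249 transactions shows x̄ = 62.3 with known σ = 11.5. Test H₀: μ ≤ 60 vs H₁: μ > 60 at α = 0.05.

z = 3.156. Critical value: 1.645. Reject H₀.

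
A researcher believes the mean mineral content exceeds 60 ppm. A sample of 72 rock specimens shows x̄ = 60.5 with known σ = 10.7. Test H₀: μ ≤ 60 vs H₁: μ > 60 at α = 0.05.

z = 0.397. Critical value: 1.645. Fail to reject H₀.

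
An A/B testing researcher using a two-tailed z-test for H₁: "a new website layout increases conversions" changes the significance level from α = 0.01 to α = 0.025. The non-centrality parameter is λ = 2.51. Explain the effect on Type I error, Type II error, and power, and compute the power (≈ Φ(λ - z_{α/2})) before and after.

Increasing α from 0.01 to 0.025:
• Type I error rate increases (α is the Type I rate by definition).
• Critical value moves from z_{α/2} = 2.576 to 2.241, so power = Φ(λ - z_{α/2}) goes from Φ(2.51 - 2.576) = 0.474 to Φ(2.51 - 2.241) = 0.606.
• Type II error rate β = 1 - power therefore decreases (0.526 → 0.394).
Appropriate when false negatives are costly — here, discarding a layout that would have improved conversions — lost revenue.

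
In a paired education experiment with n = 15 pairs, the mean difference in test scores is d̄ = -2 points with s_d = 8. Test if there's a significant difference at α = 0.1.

t = d̄/(s_d/√n) = -2/(8/√15) = -0.968. df = 14, critical t = ±1.761. Fail to reject H₀.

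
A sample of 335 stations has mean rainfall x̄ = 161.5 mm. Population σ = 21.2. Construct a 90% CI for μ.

CI = x̄ ± z*(σ/√n) = 161.5 ± 1.645(21.2/√335) = 161.5 ± 1.91 = (159.59, 163.41)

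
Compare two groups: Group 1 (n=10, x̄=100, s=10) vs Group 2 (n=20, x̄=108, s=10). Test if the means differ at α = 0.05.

Pooled sp = 10.0. t = -2.066, df = 28. Critical t = ±2.048. Reject H₀.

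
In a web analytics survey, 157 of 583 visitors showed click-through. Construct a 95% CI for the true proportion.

p̂ = 0.269. CI = p̂ ± z*√(p̂(1-p̂)/n) = (0.233, 0.305)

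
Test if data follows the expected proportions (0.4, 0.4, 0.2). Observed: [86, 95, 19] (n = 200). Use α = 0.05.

Expected: [80.0, 80.0, 40.0]. χ² = 14.287. df = 2, critical = 5.991. Reject H₀.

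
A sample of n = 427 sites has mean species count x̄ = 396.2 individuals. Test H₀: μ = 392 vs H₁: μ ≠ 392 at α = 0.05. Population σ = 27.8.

z = (x̄ - μ₀)/(σ/√n) = (396.2 - 392)/(27.8/√427) = 3.122. Critical value: ±1.96. Since |3.122| > 1.96, Reject H₀.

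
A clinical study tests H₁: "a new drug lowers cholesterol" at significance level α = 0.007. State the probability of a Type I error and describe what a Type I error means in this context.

P(Type I error) = α = 0.007. A Type I error is rejecting H₀ when H₀ is actually true (false positive) — here, concluding that a new drug lowers cholesterol when in fact this is not the case. Consequence: approving an ineffective drug — patients take a useless medication and may skip effective alternatives.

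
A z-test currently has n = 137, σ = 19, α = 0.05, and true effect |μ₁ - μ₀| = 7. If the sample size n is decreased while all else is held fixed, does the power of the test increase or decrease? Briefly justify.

Power decreases: a smaller n inflates the standard error σ/√n, pulling the sampling distribution under H₁ back toward the critical value.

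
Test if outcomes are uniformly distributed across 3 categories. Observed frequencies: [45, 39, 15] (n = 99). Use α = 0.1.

Expected = 33 each. χ² = Σ(O-E)²/E = 15.273. df = 2, critical value = 4.605. Reject H₀.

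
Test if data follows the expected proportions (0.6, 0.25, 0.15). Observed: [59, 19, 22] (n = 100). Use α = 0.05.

Expected: [60.0, 25.0, 15.0]. χ² = 4.723. df = 2, critical = 5.991. Fail to reject H₀.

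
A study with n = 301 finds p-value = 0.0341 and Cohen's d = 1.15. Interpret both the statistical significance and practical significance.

Statistically significant (p = 0.0341 < 0.05). Cohen's d = 1.15 indicates a large effect size. Both statistical and practical significance should be considered.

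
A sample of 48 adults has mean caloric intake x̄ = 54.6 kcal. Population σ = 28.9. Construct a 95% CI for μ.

CI = x̄ ± z*(σ/√n) = 54.6 ± 1.96(28.9/√48) = 54.6 ± 8.18 = (46.42, 62.78)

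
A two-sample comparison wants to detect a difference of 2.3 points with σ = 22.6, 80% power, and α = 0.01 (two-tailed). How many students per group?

n per group = 2(z_α/2 + z_β)²σ²/d² = 2×(2.576 + 0.84)²×22.6²/2.3² = 2253.3 → n = 2254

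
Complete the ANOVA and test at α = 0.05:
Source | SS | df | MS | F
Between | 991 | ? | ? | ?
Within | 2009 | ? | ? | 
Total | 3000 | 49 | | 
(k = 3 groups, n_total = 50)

df_between = 2, df_within = 47. MS_between = 495.5, MS_within = 42.74. F = 11.592, F_crit ≈ 3.195. Reject H₀.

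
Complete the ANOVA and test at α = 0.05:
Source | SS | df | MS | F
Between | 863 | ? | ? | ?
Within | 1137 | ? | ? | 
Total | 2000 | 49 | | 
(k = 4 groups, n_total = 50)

df_between = 3, df_within = 46. MS_between = 287.67, MS_within = 24.72. F = 11.638, F_crit ≈ 2.807. Reject H₀.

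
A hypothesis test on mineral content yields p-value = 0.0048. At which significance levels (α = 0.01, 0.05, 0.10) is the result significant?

p = 0.0048. Significant at: α = 0.01, 0.05, 0.1.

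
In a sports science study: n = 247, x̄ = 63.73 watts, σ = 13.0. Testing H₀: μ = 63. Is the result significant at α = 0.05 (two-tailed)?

z = (63.73 - 63)/(13.0/√247) = 0.883. Since |z| ≤ 1.96, not significant at α = 0.05.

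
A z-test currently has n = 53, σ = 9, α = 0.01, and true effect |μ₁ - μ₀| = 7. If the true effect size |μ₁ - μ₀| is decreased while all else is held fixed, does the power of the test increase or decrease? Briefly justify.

Power decreases: a smaller true effect decreases the non-centrality λ = |μ₁ - μ₀|/(σ/√n).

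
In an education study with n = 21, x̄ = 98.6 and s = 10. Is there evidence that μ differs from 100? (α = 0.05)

t = (x̄ - μ₀)/(s/√n) = (98.6 - 100)/(10/√21) = -0.642. df = 20, critical t = ±2.086. Fail to reject H₀.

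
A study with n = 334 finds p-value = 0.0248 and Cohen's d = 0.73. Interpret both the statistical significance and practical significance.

Statistically significant (p = 0.0248 < 0.05). Cohen's d = 0.73 indicates a medium effect size. Both statistical and practical significance should be considered.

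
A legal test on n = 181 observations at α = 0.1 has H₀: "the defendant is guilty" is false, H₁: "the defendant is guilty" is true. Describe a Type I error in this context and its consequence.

Type I error: rejecting H₀ when it is true — concluding that the defendant is guilty when in fact it is not. Consequence: convicting an innocent person.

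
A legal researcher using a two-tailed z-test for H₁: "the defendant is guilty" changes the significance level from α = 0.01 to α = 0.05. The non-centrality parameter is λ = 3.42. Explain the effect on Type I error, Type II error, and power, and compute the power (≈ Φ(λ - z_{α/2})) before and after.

Increasing α from 0.01 to 0.05:
• Type I error rate increases (α is the Type I rate by definition).
• Critical value moves from z_{α/2} = 2.576 to 1.96, so power = Φ(λ - z_{α/2}) goes from Φ(3.42 - 2.576) = 0.801 to Φ(3.42 - 1.96) = 0.928.
• Type II error rate β = 1 - power therefore decreases (0.199 → 0.072).
Appropriate when false negatives are costly — here, acquitting a guilty person.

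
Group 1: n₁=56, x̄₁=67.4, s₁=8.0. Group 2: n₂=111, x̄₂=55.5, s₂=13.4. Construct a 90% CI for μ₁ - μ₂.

Difference = 11.9. SE = √(8.0²/56 + 13.4²/111) = 1.661. CI = (9.17, 14.63)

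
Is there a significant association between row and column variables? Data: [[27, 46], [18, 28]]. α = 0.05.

χ² = 0.055. df = 1, critical = 3.841. Fail to reject H₀. No evidence of dependence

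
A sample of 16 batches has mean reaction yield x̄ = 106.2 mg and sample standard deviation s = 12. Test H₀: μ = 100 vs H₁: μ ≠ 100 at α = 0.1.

t = (x̄ - μ₀)/(s/√n) = (106.2 - 100)/(12/√16) = 2.067. df = 15, critical t = ±1.753. Reject H₀.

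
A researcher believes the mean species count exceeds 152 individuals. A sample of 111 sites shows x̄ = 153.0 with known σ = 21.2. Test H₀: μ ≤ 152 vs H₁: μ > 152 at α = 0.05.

z = 0.497. Critical value: 1.645. Fail to reject H₀.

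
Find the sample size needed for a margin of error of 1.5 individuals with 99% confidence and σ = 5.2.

n = (z*σ/E)² = (2.576×5.2/1.5)² = 79.7 → n = 80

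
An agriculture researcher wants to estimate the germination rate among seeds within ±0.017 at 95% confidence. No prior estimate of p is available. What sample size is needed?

Conservative approach: use p = 0.5 (maximizes p(1-p) = 0.25). n = z²(0.25)/E² = 1.96²×0.25/0.017² = 3323.2 → n = 3324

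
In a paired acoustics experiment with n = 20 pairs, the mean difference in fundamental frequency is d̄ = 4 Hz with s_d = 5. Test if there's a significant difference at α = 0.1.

t = d̄/(s_d/√n) = 4/(5/√20) = 3.578. df = 19, critical t = ±1.729. Reject H₀.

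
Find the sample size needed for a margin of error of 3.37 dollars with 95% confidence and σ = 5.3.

n = (z*σ/E)² = (1.96×5.3/3.37)² = 9.5 → n = 10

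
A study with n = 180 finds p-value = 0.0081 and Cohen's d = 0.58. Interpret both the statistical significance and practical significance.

Statistically significant (p = 0.0081 < 0.05). Cohen's d = 0.58 indicates a medium effect size. Both statistical and practical significance should be considered.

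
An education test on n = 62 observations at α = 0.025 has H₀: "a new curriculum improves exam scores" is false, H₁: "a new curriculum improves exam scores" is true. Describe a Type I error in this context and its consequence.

Type I error: rejecting H₀ when it is true — concluding that a new curriculum improves exam scores when in fact it is not. Consequence: adopting a curriculum that gives no real benefit — disruption for nothing.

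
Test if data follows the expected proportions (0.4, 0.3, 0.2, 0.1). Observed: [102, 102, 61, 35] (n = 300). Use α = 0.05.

Expected: [120.0, 90.0, 60.0, 30.0]. χ² = 5.15. df = 3, critical = 7.815. Fail to reject H₀.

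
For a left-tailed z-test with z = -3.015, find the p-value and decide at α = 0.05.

p = P(Z < -3.015) = Φ(-3.015) ≈ 0.0013. Since p < 0.05, reject H₀ (significant) at α = 0.05.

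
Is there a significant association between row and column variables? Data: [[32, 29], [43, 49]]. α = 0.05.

χ² = 0.48. df = 1, critical = 3.841. Fail to reject H₀. No evidence of dependence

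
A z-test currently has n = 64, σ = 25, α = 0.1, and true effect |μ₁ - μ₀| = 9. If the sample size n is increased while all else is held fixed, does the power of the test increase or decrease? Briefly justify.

Power increases: a larger n shrinks the standard error σ/√n, moving the sampling distribution under H₁ further from the critical value.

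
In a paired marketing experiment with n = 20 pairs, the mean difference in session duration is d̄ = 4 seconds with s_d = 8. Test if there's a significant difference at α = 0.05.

t = d̄/(s_d/√n) = 4/(8/√20) = 2.236. df = 19, critical t = ±2.093. Reject H₀.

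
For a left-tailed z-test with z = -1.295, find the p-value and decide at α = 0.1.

p = P(Z < -1.295) = Φ(-1.295) ≈ 0.0977. Since p < 0.1, reject H₀ (significant) at α = 0.1.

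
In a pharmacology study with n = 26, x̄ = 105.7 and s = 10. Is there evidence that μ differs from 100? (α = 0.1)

t = (x̄ - μ₀)/(s/√n) = (105.7 - 100)/(10/√26) = 2.906. df = 25, critical t = ±1.708. Reject H₀.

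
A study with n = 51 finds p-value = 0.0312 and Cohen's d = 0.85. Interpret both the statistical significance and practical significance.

Statistically significant (p = 0.0312 < 0.05). Cohen's d = 0.85 indicates a large effect size. Both statistical and practical significance should be considered.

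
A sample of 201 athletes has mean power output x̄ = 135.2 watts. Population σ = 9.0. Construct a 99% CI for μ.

CI = x̄ ± z*(σ/√n) = 135.2 ± 2.576(9.0/√201) = 135.2 ± 1.64 = (133.56, 136.84)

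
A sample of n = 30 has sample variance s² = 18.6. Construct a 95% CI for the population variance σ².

df = 29. χ²_{0.025} = 45.722, χ²_{0.975} = 16.047. CI for σ² = ((n-1)s²/χ²_{α/2}, (n-1)s²/χ²_{1-α/2}) = (29·18.6/45.722, 29·18.6/16.047) = (11.8, 33.61)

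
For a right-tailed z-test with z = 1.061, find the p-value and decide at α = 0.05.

p = P(Z > 1.061) = 1 - Φ(1.061) ≈ 0.1443. Since p ≥ 0.05, fail to reject H₀ (not significant) at α = 0.05.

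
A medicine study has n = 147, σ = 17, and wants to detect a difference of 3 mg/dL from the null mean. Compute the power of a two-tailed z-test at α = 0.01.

SE = σ/√n = 17/√147 = 1.402. Non-centrality λ = d/SE = 3/1.402 = 2.14. Power ≈ Φ(λ - z_{α/2}) = Φ(2.14 - 2.576) = Φ(-0.436) = 0.331.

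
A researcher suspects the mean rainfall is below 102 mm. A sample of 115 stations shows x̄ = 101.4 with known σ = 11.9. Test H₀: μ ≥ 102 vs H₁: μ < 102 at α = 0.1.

z = -0.541. Critical value: -1.28. Fail to reject H₀.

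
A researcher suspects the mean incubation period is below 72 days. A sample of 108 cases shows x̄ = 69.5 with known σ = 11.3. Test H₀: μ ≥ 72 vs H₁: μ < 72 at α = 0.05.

z = -2.299. Critical value: -1.645. Reject H₀.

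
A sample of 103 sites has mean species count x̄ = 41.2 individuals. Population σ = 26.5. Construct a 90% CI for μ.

CI = x̄ ± z*(σ/√n) = 41.2 ± 1.645(26.5/√103) = 41.2 ± 4.3 = (36.9, 45.5)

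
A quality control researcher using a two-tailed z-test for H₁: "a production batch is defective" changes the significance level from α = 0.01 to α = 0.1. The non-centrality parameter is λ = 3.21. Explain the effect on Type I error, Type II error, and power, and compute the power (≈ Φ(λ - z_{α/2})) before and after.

Increasing α from 0.01 to 0.1:
• Type I error rate increases (α is the Type I rate by definition).
• Critical value moves from z_{α/2} = 2.576 to 1.645, so power = Φ(λ - z_{α/2}) goes from Φ(3.21 - 2.576) = 0.737 to Φ(3.21 - 1.645) = 0.941.
• Type II error rate β = 1 - power therefore decreases (0.263 → 0.059).
Appropriate when false negatives are costly — here, shipping a defective batch — faulty products reach customers.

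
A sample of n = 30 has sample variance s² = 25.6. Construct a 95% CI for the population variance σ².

df = 29. χ²_{0.025} = 45.722, χ²_{0.975} = 16.047. CI for σ² = ((n-1)s²/χ²_{α/2}, (n-1)s²/χ²_{1-α/2}) = (29·25.6/45.722, 29·25.6/16.047) = (16.24, 46.26)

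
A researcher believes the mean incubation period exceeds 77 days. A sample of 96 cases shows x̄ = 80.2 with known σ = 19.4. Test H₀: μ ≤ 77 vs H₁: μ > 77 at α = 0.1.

z = 1.616. Critical value: 1.28. Reject H₀.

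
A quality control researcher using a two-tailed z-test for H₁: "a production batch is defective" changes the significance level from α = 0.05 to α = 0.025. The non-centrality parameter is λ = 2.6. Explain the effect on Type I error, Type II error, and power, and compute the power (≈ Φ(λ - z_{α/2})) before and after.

Decreasing α from 0.05 to 0.025:
• Type I error rate decreases (α is the Type I rate by definition).
• Critical value moves from z_{α/2} = 1.96 to 2.241, so power = Φ(λ - z_{α/2}) goes from Φ(2.6 - 1.96) = 0.739 to Φ(2.6 - 2.241) = 0.64.
• Type II error rate β = 1 - power therefore increases (0.261 → 0.36).
Appropriate when false positives are costly — here, scrapping a good batch — wasted material and cost for no reason.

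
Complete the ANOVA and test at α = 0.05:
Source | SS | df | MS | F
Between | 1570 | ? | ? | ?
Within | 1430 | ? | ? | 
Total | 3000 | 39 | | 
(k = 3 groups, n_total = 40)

df_between = 2, df_within = 37. MS_between = 785.0, MS_within = 38.65. F = 20.311, F_crit ≈ 3.252. Reject H₀.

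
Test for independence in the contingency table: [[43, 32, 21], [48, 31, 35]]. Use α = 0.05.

χ² = 2.264. df = 2, critical = 5.991. Fail to reject H₀. No evidence of dependence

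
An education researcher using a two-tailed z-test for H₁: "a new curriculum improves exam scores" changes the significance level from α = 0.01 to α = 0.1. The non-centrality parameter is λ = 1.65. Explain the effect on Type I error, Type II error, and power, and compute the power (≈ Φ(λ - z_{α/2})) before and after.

Increasing α from 0.01 to 0.1:
• Type I error rate increases (α is the Type I rate by definition).
• Critical value moves from z_{α/2} = 2.576 to 1.645, so power = Φ(λ - z_{α/2}) goes from Φ(1.65 - 2.576) = 0.177 to Φ(1.65 - 1.645) = 0.502.
• Type II error rate β = 1 - power therefore decreases (0.823 → 0.498).
Appropriate when false negatives are costly — here, keeping the old curriculum when the new one would have helped students.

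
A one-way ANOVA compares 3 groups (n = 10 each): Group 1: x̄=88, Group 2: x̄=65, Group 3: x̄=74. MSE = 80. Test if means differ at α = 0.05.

Grand mean = 75.67. SS_between = 2686.67, MS_between = 1343.33. F = 16.792, F_crit ≈ 3.354. Reject H₀.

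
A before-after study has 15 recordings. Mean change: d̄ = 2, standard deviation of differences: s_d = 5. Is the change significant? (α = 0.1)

t = d̄/(s_d/√n) = 2/(5/√15) = 1.549. df = 14, critical t = ±1.761. Fail to reject H₀.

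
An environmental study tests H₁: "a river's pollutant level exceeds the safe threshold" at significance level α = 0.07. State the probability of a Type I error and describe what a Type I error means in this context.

P(Type I error) = α = 0.07. A Type I error is rejecting H₀ when H₀ is actually true (false positive) — here, concluding that a river's pollutant level exceeds the safe threshold when in fact this is not the case. Consequence: shutting down a compliant factory unnecessarily.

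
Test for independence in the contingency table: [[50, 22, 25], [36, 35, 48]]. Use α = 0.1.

χ² = 10.357. df = 2, critical = 4.605. Reject H₀. Variables are dependent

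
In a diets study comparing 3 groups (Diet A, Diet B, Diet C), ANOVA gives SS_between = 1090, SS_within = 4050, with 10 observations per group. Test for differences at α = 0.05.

df_between = 2, df_within = 27. F = MS_between/MS_within = 545.0/150.0 = 3.633. F_crit ≈ 3.354. Reject H₀. At least one mean differs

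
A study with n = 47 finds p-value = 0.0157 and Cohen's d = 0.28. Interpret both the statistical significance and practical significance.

Statistically significant (p = 0.0157 < 0.05). Cohen's d = 0.28 indicates a small effect size. Both statistical and practical significance should be considered.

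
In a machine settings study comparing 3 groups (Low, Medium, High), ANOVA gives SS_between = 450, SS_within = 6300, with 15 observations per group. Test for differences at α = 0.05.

df_between = 2, df_within = 42. F = MS_between/MS_within = 225.0/150.0 = 1.5. F_crit ≈ 3.22. Fail to reject H₀.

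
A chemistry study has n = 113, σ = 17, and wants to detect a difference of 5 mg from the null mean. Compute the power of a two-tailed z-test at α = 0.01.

SE = σ/√n = 17/√113 = 1.599. Non-centrality λ = d/SE = 5/1.599 = 3.127. Power ≈ Φ(λ - z_{α/2}) = Φ(3.127 - 2.576) = Φ(0.551) = 0.709.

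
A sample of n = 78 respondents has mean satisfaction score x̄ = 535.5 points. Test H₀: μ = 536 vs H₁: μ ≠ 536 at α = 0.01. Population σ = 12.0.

z = (x̄ - μ₀)/(σ/√n) = (535.5 - 536)/(12.0/√78) = -0.368. Critical value: ±2.576. Since |-0.368| ≤ 2.576, Fail to reject H₀.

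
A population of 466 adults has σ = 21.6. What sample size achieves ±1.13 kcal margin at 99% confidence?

Without FPC: n₀ = (2.576×21.6/1.13)² = 2424.612. With FPC: n = n₀N/(n₀+N-1) = 391.01 → n = 392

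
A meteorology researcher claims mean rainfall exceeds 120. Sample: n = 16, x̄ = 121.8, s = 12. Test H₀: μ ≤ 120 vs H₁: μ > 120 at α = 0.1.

t = (121.8 - 120)/(12/√16) = 0.6, df = 15. Critical t = 1.341. Fail to reject H₀.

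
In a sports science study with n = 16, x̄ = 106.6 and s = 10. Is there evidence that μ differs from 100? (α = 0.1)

t = (x̄ - μ₀)/(s/√n) = (106.6 - 100)/(10/√16) = 2.64. df = 15, critical t = ±1.753. Reject H₀.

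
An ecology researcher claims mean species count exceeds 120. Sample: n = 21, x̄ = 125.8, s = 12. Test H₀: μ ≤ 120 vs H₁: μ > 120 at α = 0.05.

t = (125.8 - 120)/(12/√21) = 2.215, df = 20. Critical t = 1.725. Reject H₀.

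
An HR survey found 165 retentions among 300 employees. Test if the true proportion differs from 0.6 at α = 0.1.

p̂ = 0.55, p₀ = 0.6. z = (p̂ - p₀)/√(p₀(1-p₀)/n) = -1.768. Critical: ±1.645. Reject H₀.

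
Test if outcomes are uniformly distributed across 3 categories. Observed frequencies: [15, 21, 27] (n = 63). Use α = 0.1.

Expected = 21 each. χ² = Σ(O-E)²/E = 3.429. df = 2, critical value = 4.605. Fail to reject H₀.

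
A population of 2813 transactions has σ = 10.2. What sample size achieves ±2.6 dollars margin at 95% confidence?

Without FPC: n₀ = (1.96×10.2/2.6)² = 59.124. With FPC: n = n₀N/(n₀+N-1) = 57.9 → n = 58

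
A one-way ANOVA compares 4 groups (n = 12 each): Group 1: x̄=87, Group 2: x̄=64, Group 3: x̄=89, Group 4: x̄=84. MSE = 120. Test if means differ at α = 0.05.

Grand mean = 81.0. SS_between = 4776.0, MS_between = 1592.0. F = 13.267, F_crit ≈ 2.816. Reject H₀.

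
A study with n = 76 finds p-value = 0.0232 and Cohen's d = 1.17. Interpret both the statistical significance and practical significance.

Statistically significant (p = 0.0232 < 0.05). Cohen's d = 1.17 indicates a large effect size. Both statistical and practical significance should be considered.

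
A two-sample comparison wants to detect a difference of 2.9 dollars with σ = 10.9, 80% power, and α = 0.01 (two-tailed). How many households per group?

n per group = 2(z_α/2 + z_β)²σ²/d² = 2×(2.576 + 0.84)²×10.9²/2.9² = 329.7 → n = 330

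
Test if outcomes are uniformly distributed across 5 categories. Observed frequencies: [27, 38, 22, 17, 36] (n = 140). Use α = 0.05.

Expected = 28 each. χ² = Σ(O-E)²/E = 11.5. df = 4, critical value = 9.488. Reject H₀.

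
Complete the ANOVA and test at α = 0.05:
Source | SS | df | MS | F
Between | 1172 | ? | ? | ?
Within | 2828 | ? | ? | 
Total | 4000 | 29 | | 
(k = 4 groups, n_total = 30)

df_between = 3, df_within = 26. MS_between = 390.67, MS_within = 108.77. F = 3.592, F_crit ≈ 2.975. Reject H₀.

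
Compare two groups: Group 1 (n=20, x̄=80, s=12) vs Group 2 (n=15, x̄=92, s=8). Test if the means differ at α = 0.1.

Pooled sp = 10.49. t = -3.349, df = 33. Critical t = ±1.692. Reject H₀.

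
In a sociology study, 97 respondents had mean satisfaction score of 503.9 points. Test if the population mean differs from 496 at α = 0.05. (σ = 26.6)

z = (x̄ - μ₀)/(σ/√n) = (503.9 - 496)/(26.6/√97) = 2.925. Critical value: ±1.96. Since |2.925| > 1.96, Reject H₀.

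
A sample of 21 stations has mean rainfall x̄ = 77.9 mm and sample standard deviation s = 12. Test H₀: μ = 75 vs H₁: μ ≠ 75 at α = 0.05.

t = (x̄ - μ₀)/(s/√n) = (77.9 - 75)/(12/√21) = 1.107. df = 20, critical t = ±2.086. Fail to reject H₀.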